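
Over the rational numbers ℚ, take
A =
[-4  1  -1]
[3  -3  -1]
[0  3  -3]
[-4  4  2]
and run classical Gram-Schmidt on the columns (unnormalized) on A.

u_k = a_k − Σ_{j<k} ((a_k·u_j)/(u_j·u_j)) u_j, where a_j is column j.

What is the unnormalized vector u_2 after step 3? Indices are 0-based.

u_2 = (-24/11, -8/11, -24/11, 18/11)

Step 1: u_0 = a_0 = (-4, 3, 0, -4).
Step 2: u_1 = a_1 − (-29/41)·u_0 = (-75/41, -36/41, 3, 48/41).
Step 3: u_2 = a_2 − (-7/41)·u_0 − (-3/11)·u_1 = (-24/11, -8/11, -24/11, 18/11).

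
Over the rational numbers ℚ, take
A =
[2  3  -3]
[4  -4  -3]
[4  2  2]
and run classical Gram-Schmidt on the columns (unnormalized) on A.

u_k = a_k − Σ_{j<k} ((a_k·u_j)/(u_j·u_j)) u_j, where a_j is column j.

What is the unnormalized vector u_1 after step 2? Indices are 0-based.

Step 1: u_0 = a_0 = (2, 4, 4).
Step 2: u_1 = a_1 − (-1/18)·u_0 = (28/9, -34/9, 20/9).

u_1 = (28/9, -34/9, 20/9)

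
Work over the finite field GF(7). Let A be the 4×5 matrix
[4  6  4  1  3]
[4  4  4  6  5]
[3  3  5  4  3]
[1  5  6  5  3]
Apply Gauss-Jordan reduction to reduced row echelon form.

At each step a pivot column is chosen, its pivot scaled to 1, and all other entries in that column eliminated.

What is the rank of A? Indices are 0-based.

rank = 4

step 1: normalize row 0 (÷4) = (1, 5, 1, 2, 6)
  row 1: subtract 4×row0 = (0, 5, 0, 5, 2)
  row 2: subtract 3×row0 = (0, 2, 2, 5, 6)
  row 3: subtract 1×row0 = (0, 0, 5, 3, 4)
step 2: normalize row 1 (÷5) = (0, 1, 0, 1, 6)
  row 0: subtract 5×row1 = (1, 0, 1, 4, 4)
  row 2: subtract 2×row1 = (0, 0, 2, 3, 1)
step 3: normalize row 2 (÷2) = (0, 0, 1, 5, 4)
  row 0: subtract 1×row2 = (1, 0, 0, 6, 0)
  row 3: subtract 5×row2 = (0, 0, 0, 6, 5)
step 4: normalize row 3 (÷6) = (0, 0, 0, 1, 2)
  row 0: subtract 6×row3 = (1, 0, 0, 0, 2)
  row 1: subtract 1×row3 = (0, 1, 0, 0, 4)
  row 2: subtract 5×row3 = (0, 0, 1, 0, 1)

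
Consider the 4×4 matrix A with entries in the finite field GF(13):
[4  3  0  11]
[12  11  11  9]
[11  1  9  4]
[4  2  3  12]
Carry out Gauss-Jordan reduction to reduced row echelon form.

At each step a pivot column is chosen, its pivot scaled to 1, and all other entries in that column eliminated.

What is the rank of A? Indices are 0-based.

[1] R0 /= 4  ⇒  (1, 4, 0, 6)
     R1 -= 12·R0  ⇒  (0, 2, 11, 2)
     R2 -= 11·R0  ⇒  (0, 9, 9, 3)
     R3 -= 4·R0  ⇒  (0, 12, 3, 1)
[2] R1 /= 2  ⇒  (0, 1, 12, 1)
     R0 -= 4·R1  ⇒  (1, 0, 4, 2)
     R2 -= 9·R1  ⇒  (0, 0, 5, 7)
     R3 -= 12·R1  ⇒  (0, 0, 2, 2)
[3] R2 /= 5  ⇒  (0, 0, 1, 4)
     R0 -= 4·R2  ⇒  (1, 0, 0, 12)
     R1 -= 12·R2  ⇒  (0, 1, 0, 5)
     R3 -= 2·R2  ⇒  (0, 0, 0, 7)
[4] R3 /= 7  ⇒  (0, 0, 0, 1)
     R0 -= 12·R3  ⇒  (1, 0, 0, 0)
     R1 -= 5·R3  ⇒  (0, 1, 0, 0)
     R2 -= 4·R3  ⇒  (0, 0, 1, 0)

rank = 4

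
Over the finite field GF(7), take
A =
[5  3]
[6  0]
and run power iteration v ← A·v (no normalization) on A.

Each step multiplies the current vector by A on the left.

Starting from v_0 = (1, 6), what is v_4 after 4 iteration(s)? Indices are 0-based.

v_0 = (1, 6).
v_1 = A·v_0 = (2, 6).
v_2 = A·v_1 = (0, 5).
v_3 = A·v_2 = (1, 0).
v_4 = A·v_3 = (5, 6).

v_4 = (5, 6)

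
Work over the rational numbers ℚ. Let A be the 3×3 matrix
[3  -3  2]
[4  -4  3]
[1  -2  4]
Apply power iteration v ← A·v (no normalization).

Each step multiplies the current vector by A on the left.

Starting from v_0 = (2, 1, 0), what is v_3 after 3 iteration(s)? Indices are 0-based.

v_3 = (-7, -11, -15)

v_0 = (2, 1, 0).
v_1 = A·v_0 = (3, 4, 0).
v_2 = A·v_1 = (-3, -4, -5).
v_3 = A·v_2 = (-7, -11, -15).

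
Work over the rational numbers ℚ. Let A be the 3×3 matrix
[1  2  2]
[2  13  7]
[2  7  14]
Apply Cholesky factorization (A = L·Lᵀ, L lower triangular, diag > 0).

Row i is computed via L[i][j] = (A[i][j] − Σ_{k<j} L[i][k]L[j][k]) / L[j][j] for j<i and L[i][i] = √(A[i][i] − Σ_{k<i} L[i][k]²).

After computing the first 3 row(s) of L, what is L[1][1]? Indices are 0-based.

Step 1: L[0][0] = √(1) = 1.
  L[1][0] = (2) / L[0][0] = 2.
Step 2: L[1][1] = √(9) = 3.
  L[2][0] = (2) / L[0][0] = 2.
  L[2][1] = (3) / L[1][1] = 1.
Step 3: L[2][2] = √(9) = 3.

L[1][1] = 3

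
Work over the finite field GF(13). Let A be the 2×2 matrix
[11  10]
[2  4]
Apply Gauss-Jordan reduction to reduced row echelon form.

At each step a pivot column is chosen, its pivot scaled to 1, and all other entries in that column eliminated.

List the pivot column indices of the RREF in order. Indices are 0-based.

step 1: normalize row 0 (÷11) = (1, 8)
  row 1: subtract 2×row0 = (0, 1)
step 2: normalize row 1 (÷1) = (0, 1)
  row 0: subtract 8×row1 = (1, 0)

pivot columns: 0, 1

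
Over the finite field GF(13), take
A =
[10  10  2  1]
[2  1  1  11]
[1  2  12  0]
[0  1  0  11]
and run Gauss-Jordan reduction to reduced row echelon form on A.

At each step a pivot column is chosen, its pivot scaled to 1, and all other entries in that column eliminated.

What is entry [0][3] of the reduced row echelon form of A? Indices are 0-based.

step 1: normalize row 0 (÷10) = (1, 1, 8, 4)
  row 1: subtract 2×row0 = (0, 12, 11, 3)
  row 2: subtract 1×row0 = (0, 1, 4, 9)
step 2: normalize row 1 (÷12) = (0, 1, 2, 10)
  row 0: subtract 1×row1 = (1, 0, 6, 7)
  row 2: subtract 1×row1 = (0, 0, 2, 12)
  row 3: subtract 1×row1 = (0, 0, 11, 1)
step 3: normalize row 2 (÷2) = (0, 0, 1, 6)
  row 0: subtract 6×row2 = (1, 0, 0, 10)
  row 1: subtract 2×row2 = (0, 1, 0, 11)
  row 3: subtract 11×row2 = (0, 0, 0, 0)
skip col 3 (zero from row 3)

M[0][3] = 10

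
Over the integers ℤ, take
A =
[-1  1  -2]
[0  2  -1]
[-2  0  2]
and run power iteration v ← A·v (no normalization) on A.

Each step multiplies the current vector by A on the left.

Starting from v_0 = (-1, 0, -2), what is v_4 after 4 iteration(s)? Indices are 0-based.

v_4 = (53, 82, -126)

v_0 = (-1, 0, -2).
v_1 = A·v_0 = (5, 2, -2).
v_2 = A·v_1 = (1, 6, -14).
v_3 = A·v_2 = (33, 26, -30).
v_4 = A·v_3 = (53, 82, -126).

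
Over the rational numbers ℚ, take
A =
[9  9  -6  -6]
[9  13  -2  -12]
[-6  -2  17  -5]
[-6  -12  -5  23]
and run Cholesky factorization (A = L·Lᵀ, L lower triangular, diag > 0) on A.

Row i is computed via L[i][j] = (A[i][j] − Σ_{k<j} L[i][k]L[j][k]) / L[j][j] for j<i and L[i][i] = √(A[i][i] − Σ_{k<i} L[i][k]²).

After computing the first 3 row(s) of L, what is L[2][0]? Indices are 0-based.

Step 1: L[0][0] = √(9) = 3.
  L[1][0] = (9) / L[0][0] = 3.
Step 2: L[1][1] = √(4) = 2.
  L[2][0] = (-6) / L[0][0] = -2.
  L[2][1] = (4) / L[1][1] = 2.
Step 3: L[2][2] = √(9) = 3.

L[2][0] = -2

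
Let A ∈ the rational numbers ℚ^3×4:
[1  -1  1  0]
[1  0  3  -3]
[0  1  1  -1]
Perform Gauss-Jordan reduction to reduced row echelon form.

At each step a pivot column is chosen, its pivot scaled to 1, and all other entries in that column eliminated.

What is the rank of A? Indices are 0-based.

rank = 3

step 1: normalize row 0 (÷1) = (1, -1, 1, 0)
  row 1: subtract 1×row0 = (0, 1, 2, -3)
step 2: normalize row 1 (÷1) = (0, 1, 2, -3)
  row 0: subtract -1×row1 = (1, 0, 3, -3)
  row 2: subtract 1×row1 = (0, 0, -1, 2)
step 3: normalize row 2 (÷-1) = (0, 0, 1, -2)
  row 0: subtract 3×row2 = (1, 0, 0, 3)
  row 1: subtract 2×row2 = (0, 1, 0, 1)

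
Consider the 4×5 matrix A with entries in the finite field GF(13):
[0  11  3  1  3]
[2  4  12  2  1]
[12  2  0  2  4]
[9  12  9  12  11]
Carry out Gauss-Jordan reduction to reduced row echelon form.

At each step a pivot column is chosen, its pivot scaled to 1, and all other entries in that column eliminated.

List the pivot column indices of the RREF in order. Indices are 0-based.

pivot columns: 0, 1, 2, 3

pivot(0,0): swap R0↔R1
pivot(0,0)=2: scale R0 → (1, 2, 6, 1, 7)
  clear (2,0): R2 −= (12)R0 → (0, 4, 6, 3, 11)
  clear (3,0): R3 −= (9)R0 → (0, 7, 7, 3, 0)
pivot(1,1)=11: scale R1 → (0, 1, 5, 6, 5)
  clear (0,1): R0 −= (2)R1 → (1, 0, 9, 2, 10)
  clear (2,1): R2 −= (4)R1 → (0, 0, 12, 5, 4)
  clear (3,1): R3 −= (7)R1 → (0, 0, 11, 0, 4)
pivot(2,2)=12: scale R2 → (0, 0, 1, 8, 9)
  clear (0,2): R0 −= (9)R2 → (1, 0, 0, 8, 7)
  clear (1,2): R1 −= (5)R2 → (0, 1, 0, 5, 12)
  clear (3,2): R3 −= (11)R2 → (0, 0, 0, 3, 9)
pivot(3,3)=3: scale R3 → (0, 0, 0, 1, 3)
  clear (0,3): R0 −= (8)R3 → (1, 0, 0, 0, 9)
  clear (1,3): R1 −= (5)R3 → (0, 1, 0, 0, 10)
  clear (2,3): R2 −= (8)R3 → (0, 0, 1, 0, 11)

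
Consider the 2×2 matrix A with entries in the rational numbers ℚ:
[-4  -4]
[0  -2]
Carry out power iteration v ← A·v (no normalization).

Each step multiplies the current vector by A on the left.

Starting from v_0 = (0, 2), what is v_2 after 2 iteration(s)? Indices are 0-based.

v_0 = (0, 2).
v_1 = A·v_0 = (-8, -4).
v_2 = A·v_1 = (48, 8).

v_2 = (48, 8)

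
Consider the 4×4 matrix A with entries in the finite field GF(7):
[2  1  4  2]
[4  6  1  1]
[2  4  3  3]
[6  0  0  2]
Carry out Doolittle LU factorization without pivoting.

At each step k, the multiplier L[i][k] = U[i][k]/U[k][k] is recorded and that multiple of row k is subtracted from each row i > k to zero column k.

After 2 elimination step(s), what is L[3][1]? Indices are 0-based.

Step 1: pivot at (0,0) is 2.
  row1 ← row1 − (2)·row0  ⇒  L[1][0]=2, U row1=(0, 4, 0, 4)
  row2 ← row2 − (1)·row0  ⇒  L[2][0]=1, U row2=(0, 3, 6, 1)
  row3 ← row3 − (3)·row0  ⇒  L[3][0]=3, U row3=(0, 4, 2, 3)
Step 2: pivot at (1,1) is 4.
  row2 ← row2 − (6)·row1  ⇒  L[2][1]=6, U row2=(0, 0, 6, 5)
  row3 ← row3 − (1)·row1  ⇒  L[3][1]=1, U row3=(0, 0, 2, 6)

L[3][1] = 1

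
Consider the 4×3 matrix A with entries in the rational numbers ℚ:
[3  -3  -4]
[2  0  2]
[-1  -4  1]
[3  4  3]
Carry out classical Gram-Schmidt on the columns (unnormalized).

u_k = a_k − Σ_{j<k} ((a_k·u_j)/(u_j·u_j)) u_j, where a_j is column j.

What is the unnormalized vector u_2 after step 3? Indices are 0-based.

u_2 = (-296/149, 1034/447, 1297/447, 631/447)

Step 1: u_0 = a_0 = (3, 2, -1, 3).
Step 2: u_1 = a_1 − (7/23)·u_0 = (-90/23, -14/23, -85/23, 71/23).
Step 3: u_2 = a_2 − (0)·u_0 − (230/447)·u_1 = (-296/149, 1034/447, 1297/447, 631/447).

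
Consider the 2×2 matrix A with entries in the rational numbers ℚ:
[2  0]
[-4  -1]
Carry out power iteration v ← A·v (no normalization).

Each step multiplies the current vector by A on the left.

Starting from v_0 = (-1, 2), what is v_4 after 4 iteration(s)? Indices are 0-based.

v_4 = (-16, 22)

v_0 = (-1, 2).
v_1 = A·v_0 = (-2, 2).
v_2 = A·v_1 = (-4, 6).
v_3 = A·v_2 = (-8, 10).
v_4 = A·v_3 = (-16, 22).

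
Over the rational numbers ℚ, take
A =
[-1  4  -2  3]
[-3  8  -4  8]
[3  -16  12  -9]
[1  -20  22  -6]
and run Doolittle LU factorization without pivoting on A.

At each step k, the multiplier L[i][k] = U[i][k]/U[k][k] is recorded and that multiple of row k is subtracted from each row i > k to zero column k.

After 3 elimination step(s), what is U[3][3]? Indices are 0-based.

Step 1: pivot at (0,0) is -1.
  row1 ← row1 − (3)·row0  ⇒  L[1][0]=3, U row1=(0, -4, 2, -1)
  row2 ← row2 − (-3)·row0  ⇒  L[2][0]=-3, U row2=(0, -4, 6, 0)
  row3 ← row3 − (-1)·row0  ⇒  L[3][0]=-1, U row3=(0, -16, 20, -3)
Step 2: pivot at (1,1) is -4.
  row2 ← row2 − (1)·row1  ⇒  L[2][1]=1, U row2=(0, 0, 4, 1)
  row3 ← row3 − (4)·row1  ⇒  L[3][1]=4, U row3=(0, 0, 12, 1)
Step 3: pivot at (2,2) is 4.
  row3 ← row3 − (3)·row2  ⇒  L[3][2]=3, U row3=(0, 0, 0, -2)

U[3][3] = -2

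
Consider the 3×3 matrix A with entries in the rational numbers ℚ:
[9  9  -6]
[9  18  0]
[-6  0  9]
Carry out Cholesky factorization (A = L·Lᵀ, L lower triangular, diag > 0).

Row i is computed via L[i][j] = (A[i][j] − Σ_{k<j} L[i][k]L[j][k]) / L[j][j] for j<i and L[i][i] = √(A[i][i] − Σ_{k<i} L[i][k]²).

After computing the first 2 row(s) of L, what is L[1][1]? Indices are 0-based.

L[1][1] = 3

Step 1: L[0][0] = √(9) = 3.
  L[1][0] = (9) / L[0][0] = 3.
Step 2: L[1][1] = √(9) = 3.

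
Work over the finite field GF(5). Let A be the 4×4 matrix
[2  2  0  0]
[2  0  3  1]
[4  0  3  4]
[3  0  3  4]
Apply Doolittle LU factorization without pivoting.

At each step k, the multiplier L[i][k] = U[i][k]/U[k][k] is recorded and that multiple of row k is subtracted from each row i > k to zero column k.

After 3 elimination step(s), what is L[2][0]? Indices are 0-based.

L[2][0] = 2

Step 1: pivot at (0,0) is 2.
  row1 ← row1 − (1)·row0  ⇒  L[1][0]=1, U row1=(0, 3, 3, 1)
  row2 ← row2 − (2)·row0  ⇒  L[2][0]=2, U row2=(0, 1, 3, 4)
  row3 ← row3 − (4)·row0  ⇒  L[3][0]=4, U row3=(0, 2, 3, 4)
Step 2: pivot at (1,1) is 3.
  row2 ← row2 − (2)·row1  ⇒  L[2][1]=2, U row2=(0, 0, 2, 2)
  row3 ← row3 − (4)·row1  ⇒  L[3][1]=4, U row3=(0, 0, 1, 0)
Step 3: pivot at (2,2) is 2.
  row3 ← row3 − (3)·row2  ⇒  L[3][2]=3, U row3=(0, 0, 0, 4)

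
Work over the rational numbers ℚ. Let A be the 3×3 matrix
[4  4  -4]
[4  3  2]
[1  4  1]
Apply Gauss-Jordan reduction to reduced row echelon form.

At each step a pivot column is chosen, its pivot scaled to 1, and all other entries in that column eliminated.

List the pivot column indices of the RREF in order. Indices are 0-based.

pivot(0,0)=4: scale R0 → (1, 1, -1)
  clear (1,0): R1 −= (4)R0 → (0, -1, 6)
  clear (2,0): R2 −= (1)R0 → (0, 3, 2)
pivot(1,1)=-1: scale R1 → (0, 1, -6)
  clear (0,1): R0 −= (1)R1 → (1, 0, 5)
  clear (2,1): R2 −= (3)R1 → (0, 0, 20)
pivot(2,2)=20: scale R2 → (0, 0, 1)
  clear (0,2): R0 −= (5)R2 → (1, 0, 0)
  clear (1,2): R1 −= (-6)R2 → (0, 1, 0)

pivot columns: 0, 1, 2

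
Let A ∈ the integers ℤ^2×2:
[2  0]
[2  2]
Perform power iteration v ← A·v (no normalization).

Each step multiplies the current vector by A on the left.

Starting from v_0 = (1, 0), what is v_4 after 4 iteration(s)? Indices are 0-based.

v_4 = (16, 64)

v_0 = (1, 0).
v_1 = A·v_0 = (2, 2).
v_2 = A·v_1 = (4, 8).
v_3 = A·v_2 = (8, 24).
v_4 = A·v_3 = (16, 64).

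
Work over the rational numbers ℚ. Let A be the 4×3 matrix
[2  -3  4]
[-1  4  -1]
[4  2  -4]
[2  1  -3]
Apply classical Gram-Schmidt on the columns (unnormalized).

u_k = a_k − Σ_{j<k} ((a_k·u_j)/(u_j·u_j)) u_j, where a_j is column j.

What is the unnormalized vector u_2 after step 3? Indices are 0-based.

u_2 = (117/50, 52/25, -3/25, -53/50)

Step 1: u_0 = a_0 = (2, -1, 4, 2).
Step 2: u_1 = a_1 − (0)·u_0 = (-3, 4, 2, 1).
Step 3: u_2 = a_2 − (-13/25)·u_0 − (-9/10)·u_1 = (117/50, 52/25, -3/25, -53/50).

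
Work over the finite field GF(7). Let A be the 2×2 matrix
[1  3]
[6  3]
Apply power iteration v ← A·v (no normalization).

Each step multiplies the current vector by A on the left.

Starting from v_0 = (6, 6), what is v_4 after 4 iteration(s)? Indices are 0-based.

v_0 = (6, 6).
v_1 = A·v_0 = (3, 5).
v_2 = A·v_1 = (4, 5).
v_3 = A·v_2 = (5, 4).
v_4 = A·v_3 = (3, 0).

v_4 = (3, 0)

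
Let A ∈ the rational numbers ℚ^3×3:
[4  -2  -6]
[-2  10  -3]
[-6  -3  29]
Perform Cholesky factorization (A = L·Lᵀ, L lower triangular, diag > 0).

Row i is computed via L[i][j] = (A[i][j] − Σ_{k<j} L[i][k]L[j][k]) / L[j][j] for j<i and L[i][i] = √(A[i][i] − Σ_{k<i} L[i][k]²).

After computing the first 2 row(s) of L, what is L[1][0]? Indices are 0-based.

Step 1: L[0][0] = √(4) = 2.
  L[1][0] = (-2) / L[0][0] = -1.
Step 2: L[1][1] = √(9) = 3.

L[1][0] = -1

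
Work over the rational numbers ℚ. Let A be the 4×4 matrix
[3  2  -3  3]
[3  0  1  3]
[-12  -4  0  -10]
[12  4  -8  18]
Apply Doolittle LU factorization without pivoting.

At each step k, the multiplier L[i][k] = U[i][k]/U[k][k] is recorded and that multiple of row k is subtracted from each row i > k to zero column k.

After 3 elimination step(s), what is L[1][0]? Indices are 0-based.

L[1][0] = 1

Step 1: pivot at (0,0) is 3.
  row1 ← row1 − (1)·row0  ⇒  L[1][0]=1, U row1=(0, -2, 4, 0)
  row2 ← row2 − (-4)·row0  ⇒  L[2][0]=-4, U row2=(0, 4, -12, 2)
  row3 ← row3 − (4)·row0  ⇒  L[3][0]=4, U row3=(0, -4, 4, 6)
Step 2: pivot at (1,1) is -2.
  row2 ← row2 − (-2)·row1  ⇒  L[2][1]=-2, U row2=(0, 0, -4, 2)
  row3 ← row3 − (2)·row1  ⇒  L[3][1]=2, U row3=(0, 0, -4, 6)
Step 3: pivot at (2,2) is -4.
  row3 ← row3 − (1)·row2  ⇒  L[3][2]=1, U row3=(0, 0, 0, 4)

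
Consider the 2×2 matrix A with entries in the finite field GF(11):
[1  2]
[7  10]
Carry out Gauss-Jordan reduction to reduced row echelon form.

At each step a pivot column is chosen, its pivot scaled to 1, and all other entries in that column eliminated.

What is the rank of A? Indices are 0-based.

[1] R0 /= 1  ⇒  (1, 2)
     R1 -= 7·R0  ⇒  (0, 7)
[2] R1 /= 7  ⇒  (0, 1)
     R0 -= 2·R1  ⇒  (1, 0)

rank = 2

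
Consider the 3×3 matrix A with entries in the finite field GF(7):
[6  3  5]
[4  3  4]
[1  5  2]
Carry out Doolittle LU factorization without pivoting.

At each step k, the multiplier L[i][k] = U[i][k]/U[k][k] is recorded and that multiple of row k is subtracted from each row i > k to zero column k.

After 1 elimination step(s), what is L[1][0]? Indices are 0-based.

L[1][0] = 3

Step 1: pivot at (0,0) is 6.
  row1 ← row1 − (3)·row0  ⇒  L[1][0]=3, U row1=(0, 1, 3)
  row2 ← row2 − (6)·row0  ⇒  L[2][0]=6, U row2=(0, 1, 0)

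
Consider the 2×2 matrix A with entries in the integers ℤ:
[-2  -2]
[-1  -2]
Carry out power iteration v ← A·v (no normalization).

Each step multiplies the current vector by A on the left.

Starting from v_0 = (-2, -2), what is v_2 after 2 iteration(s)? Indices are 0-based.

v_0 = (-2, -2).
v_1 = A·v_0 = (8, 6).
v_2 = A·v_1 = (-28, -20).

v_2 = (-28, -20)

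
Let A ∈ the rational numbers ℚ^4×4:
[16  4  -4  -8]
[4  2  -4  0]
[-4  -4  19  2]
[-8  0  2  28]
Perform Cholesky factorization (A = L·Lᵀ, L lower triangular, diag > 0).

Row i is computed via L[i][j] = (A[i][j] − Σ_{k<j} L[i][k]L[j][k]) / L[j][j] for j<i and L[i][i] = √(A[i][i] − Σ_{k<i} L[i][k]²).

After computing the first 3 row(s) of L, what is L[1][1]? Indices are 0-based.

Step 1: L[0][0] = √(16) = 4.
  L[1][0] = (4) / L[0][0] = 1.
Step 2: L[1][1] = √(1) = 1.
  L[2][0] = (-4) / L[0][0] = -1.
  L[2][1] = (-3) / L[1][1] = -3.
Step 3: L[2][2] = √(9) = 3.

L[1][1] = 1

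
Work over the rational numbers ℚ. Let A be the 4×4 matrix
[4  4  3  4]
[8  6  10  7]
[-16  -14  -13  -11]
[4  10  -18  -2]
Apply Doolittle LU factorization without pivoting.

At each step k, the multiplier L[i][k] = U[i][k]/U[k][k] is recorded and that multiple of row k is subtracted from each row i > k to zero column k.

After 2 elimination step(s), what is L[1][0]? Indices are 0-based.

L[1][0] = 2

k=0: U[0][0]=4
  eliminate (1,0): mult=2, new row 1: (0, -2, 4, -1); set L[1][0]=2
  eliminate (2,0): mult=-4, new row 2: (0, 2, -1, 5); set L[2][0]=-4
  eliminate (3,0): mult=1, new row 3: (0, 6, -21, -6); set L[3][0]=1
k=1: U[1][1]=-2
  eliminate (2,1): mult=-1, new row 2: (0, 0, 3, 4); set L[2][1]=-1
  eliminate (3,1): mult=-3, new row 3: (0, 0, -9, -9); set L[3][1]=-3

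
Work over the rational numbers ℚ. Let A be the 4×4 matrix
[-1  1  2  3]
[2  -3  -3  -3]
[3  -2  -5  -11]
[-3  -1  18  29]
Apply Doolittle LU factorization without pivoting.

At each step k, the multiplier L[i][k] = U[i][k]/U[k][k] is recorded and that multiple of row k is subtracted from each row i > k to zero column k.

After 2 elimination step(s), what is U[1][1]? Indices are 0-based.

U[1][1] = -1

[col 0] pivot -1
  R1 -= -2*R0 → (0, -1, 1, 3)  (L[1][0] := -2)
  R2 -= -3*R0 → (0, 1, 1, -2)  (L[2][0] := -3)
  R3 -= 3*R0 → (0, -4, 12, 20)  (L[3][0] := 3)
[col 1] pivot -1
  R2 -= -1*R1 → (0, 0, 2, 1)  (L[2][1] := -1)
  R3 -= 4*R1 → (0, 0, 8, 8)  (L[3][1] := 4)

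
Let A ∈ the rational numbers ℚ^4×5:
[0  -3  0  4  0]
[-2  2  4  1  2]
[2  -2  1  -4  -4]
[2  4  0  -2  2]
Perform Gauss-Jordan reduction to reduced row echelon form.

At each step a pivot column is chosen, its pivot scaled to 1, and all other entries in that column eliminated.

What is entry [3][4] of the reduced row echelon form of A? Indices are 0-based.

[1] R0 <-> R1
[1] R0 /= -2  ⇒  (1, -1, -2, -1/2, -1)
     R2 -= 2·R0  ⇒  (0, 0, 5, -3, -2)
     R3 -= 2·R0  ⇒  (0, 6, 4, -1, 4)
[2] R1 /= -3  ⇒  (0, 1, 0, -4/3, 0)
     R0 -= -1·R1  ⇒  (1, 0, -2, -11/6, -1)
     R3 -= 6·R1  ⇒  (0, 0, 4, 7, 4)
[3] R2 /= 5  ⇒  (0, 0, 1, -3/5, -2/5)
     R0 -= -2·R2  ⇒  (1, 0, 0, -91/30, -9/5)
     R3 -= 4·R2  ⇒  (0, 0, 0, 47/5, 28/5)
[4] R3 /= 47/5  ⇒  (0, 0, 0, 1, 28/47)
     R0 -= -91/30·R3  ⇒  (1, 0, 0, 0, 1/141)
     R1 -= -4/3·R3  ⇒  (0, 1, 0, 0, 112/141)
     R2 -= -3/5·R3  ⇒  (0, 0, 1, 0, -2/47)

M[3][4] = 28/47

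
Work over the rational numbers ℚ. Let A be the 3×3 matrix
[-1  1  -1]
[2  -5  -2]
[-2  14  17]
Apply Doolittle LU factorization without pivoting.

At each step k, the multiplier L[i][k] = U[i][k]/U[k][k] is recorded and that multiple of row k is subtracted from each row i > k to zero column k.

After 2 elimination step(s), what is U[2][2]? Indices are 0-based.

U[2][2] = 3

[col 0] pivot -1
  R1 -= -2*R0 → (0, -3, -4)  (L[1][0] := -2)
  R2 -= 2*R0 → (0, 12, 19)  (L[2][0] := 2)
[col 1] pivot -3
  R2 -= -4*R1 → (0, 0, 3)  (L[2][1] := -4)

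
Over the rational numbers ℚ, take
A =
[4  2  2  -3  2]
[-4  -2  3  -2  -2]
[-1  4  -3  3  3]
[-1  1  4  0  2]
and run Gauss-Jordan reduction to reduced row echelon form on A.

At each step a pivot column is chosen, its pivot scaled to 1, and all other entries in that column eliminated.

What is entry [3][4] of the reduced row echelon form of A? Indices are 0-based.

pivot(0,0)=4: scale R0 → (1, 1/2, 1/2, -3/4, 1/2)
  clear (1,0): R1 −= (-4)R0 → (0, 0, 5, -5, 0)
  clear (2,0): R2 −= (-1)R0 → (0, 9/2, -5/2, 9/4, 7/2)
  clear (3,0): R3 −= (-1)R0 → (0, 3/2, 9/2, -3/4, 5/2)
pivot(1,1): swap R1↔R2
pivot(1,1)=9/2: scale R1 → (0, 1, -5/9, 1/2, 7/9)
  clear (0,1): R0 −= (1/2)R1 → (1, 0, 7/9, -1, 1/9)
  clear (3,1): R3 −= (3/2)R1 → (0, 0, 16/3, -3/2, 4/3)
pivot(2,2)=5: scale R2 → (0, 0, 1, -1, 0)
  clear (0,2): R0 −= (7/9)R2 → (1, 0, 0, -2/9, 1/9)
  clear (1,2): R1 −= (-5/9)R2 → (0, 1, 0, -1/18, 7/9)
  clear (3,2): R3 −= (16/3)R2 → (0, 0, 0, 23/6, 4/3)
pivot(3,3)=23/6: scale R3 → (0, 0, 0, 1, 8/23)
  clear (0,3): R0 −= (-2/9)R3 → (1, 0, 0, 0, 13/69)
  clear (1,3): R1 −= (-1/18)R3 → (0, 1, 0, 0, 55/69)
  clear (2,3): R2 −= (-1)R3 → (0, 0, 1, 0, 8/23)

M[3][4] = 8/23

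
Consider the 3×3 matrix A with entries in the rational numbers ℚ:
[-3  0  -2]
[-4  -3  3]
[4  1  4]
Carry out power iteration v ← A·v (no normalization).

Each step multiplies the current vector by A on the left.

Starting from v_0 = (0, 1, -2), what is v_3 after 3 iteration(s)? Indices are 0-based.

v_3 = (36, -41, -86)

v_0 = (0, 1, -2).
v_1 = A·v_0 = (4, -9, -7).
v_2 = A·v_1 = (2, -10, -21).
v_3 = A·v_2 = (36, -41, -86).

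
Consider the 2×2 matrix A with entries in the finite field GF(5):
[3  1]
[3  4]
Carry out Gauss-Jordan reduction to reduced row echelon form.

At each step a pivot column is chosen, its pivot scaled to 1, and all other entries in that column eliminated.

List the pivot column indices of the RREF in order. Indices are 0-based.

pivot columns: 0, 1

[1] R0 /= 3  ⇒  (1, 2)
     R1 -= 3·R0  ⇒  (0, 3)
[2] R1 /= 3  ⇒  (0, 1)
     R0 -= 2·R1  ⇒  (1, 0)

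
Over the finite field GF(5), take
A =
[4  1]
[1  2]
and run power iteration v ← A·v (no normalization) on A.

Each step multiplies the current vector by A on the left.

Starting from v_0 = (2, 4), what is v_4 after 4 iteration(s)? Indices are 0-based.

v_4 = (3, 3)

v_0 = (2, 4).
v_1 = A·v_0 = (2, 0).
v_2 = A·v_1 = (3, 2).
v_3 = A·v_2 = (4, 2).
v_4 = A·v_3 = (3, 3).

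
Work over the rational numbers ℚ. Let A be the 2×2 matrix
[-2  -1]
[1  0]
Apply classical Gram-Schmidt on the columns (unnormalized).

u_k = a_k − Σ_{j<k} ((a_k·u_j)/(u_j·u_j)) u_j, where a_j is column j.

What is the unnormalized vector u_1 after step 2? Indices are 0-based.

u_1 = (-1/5, -2/5)

Step 1: u_0 = a_0 = (-2, 1).
Step 2: u_1 = a_1 − (2/5)·u_0 = (-1/5, -2/5).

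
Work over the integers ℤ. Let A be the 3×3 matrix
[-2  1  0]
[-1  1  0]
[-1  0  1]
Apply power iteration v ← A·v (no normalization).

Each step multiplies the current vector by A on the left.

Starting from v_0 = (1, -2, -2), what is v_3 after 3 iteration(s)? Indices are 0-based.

v_3 = (-9, -4, -4)

v_0 = (1, -2, -2).
v_1 = A·v_0 = (-4, -3, -3).
v_2 = A·v_1 = (5, 1, 1).
v_3 = A·v_2 = (-9, -4, -4).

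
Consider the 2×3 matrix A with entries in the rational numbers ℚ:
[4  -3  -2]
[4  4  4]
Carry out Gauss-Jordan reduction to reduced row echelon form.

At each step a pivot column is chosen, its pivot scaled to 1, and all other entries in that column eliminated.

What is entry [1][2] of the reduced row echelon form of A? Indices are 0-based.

M[1][2] = 6/7

pivot(0,0)=4: scale R0 → (1, -3/4, -1/2)
  clear (1,0): R1 −= (4)R0 → (0, 7, 6)
pivot(1,1)=7: scale R1 → (0, 1, 6/7)
  clear (0,1): R0 −= (-3/4)R1 → (1, 0, 1/7)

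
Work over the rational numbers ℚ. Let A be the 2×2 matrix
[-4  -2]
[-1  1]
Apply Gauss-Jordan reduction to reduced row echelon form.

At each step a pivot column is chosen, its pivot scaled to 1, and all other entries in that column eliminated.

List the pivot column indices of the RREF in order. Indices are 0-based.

[1] R0 /= -4  ⇒  (1, 1/2)
     R1 -= -1·R0  ⇒  (0, 3/2)
[2] R1 /= 3/2  ⇒  (0, 1)
     R0 -= 1/2·R1  ⇒  (1, 0)

pivot columns: 0, 1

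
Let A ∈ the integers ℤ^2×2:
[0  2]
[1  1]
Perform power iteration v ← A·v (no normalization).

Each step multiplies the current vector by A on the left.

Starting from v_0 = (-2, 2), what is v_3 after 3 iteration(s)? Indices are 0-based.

v_3 = (8, 4)

v_0 = (-2, 2).
v_1 = A·v_0 = (4, 0).
v_2 = A·v_1 = (0, 4).
v_3 = A·v_2 = (8, 4).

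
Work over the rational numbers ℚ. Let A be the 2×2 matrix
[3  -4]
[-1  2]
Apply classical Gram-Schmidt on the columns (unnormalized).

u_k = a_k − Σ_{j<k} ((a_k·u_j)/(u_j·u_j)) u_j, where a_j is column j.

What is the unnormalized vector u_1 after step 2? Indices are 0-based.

Step 1: u_0 = a_0 = (3, -1).
Step 2: u_1 = a_1 − (-7/5)·u_0 = (1/5, 3/5).

u_1 = (1/5, 3/5)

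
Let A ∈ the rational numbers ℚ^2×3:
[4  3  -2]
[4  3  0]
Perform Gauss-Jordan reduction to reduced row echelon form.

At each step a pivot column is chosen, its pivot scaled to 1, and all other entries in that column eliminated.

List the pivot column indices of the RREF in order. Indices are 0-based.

[1] R0 /= 4  ⇒  (1, 3/4, -1/2)
     R1 -= 4·R0  ⇒  (0, 0, 2)
column 1 empty below row 1
[2] R1 /= 2  ⇒  (0, 0, 1)
     R0 -= -1/2·R1  ⇒  (1, 3/4, 0)

pivot columns: 0, 2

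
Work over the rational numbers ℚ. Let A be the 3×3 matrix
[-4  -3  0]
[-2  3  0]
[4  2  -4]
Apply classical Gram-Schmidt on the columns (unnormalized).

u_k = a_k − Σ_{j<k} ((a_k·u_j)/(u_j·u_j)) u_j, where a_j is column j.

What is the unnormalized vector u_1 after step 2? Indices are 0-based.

u_1 = (-13/9, 34/9, 4/9)

Step 1: u_0 = a_0 = (-4, -2, 4).
Step 2: u_1 = a_1 − (7/18)·u_0 = (-13/9, 34/9, 4/9).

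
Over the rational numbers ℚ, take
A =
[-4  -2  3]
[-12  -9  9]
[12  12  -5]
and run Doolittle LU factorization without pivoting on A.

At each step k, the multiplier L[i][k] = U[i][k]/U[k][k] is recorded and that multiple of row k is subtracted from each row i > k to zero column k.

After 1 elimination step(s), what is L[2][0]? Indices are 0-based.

L[2][0] = -3

k=0: U[0][0]=-4
  eliminate (1,0): mult=3, new row 1: (0, -3, 0); set L[1][0]=3
  eliminate (2,0): mult=-3, new row 2: (0, 6, 4); set L[2][0]=-3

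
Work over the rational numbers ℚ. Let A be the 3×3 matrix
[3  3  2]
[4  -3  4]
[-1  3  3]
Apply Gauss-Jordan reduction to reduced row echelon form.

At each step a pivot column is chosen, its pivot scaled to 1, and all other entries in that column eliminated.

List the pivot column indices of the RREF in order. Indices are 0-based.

pivot(0,0)=3: scale R0 → (1, 1, 2/3)
  clear (1,0): R1 −= (4)R0 → (0, -7, 4/3)
  clear (2,0): R2 −= (-1)R0 → (0, 4, 11/3)
pivot(1,1)=-7: scale R1 → (0, 1, -4/21)
  clear (0,1): R0 −= (1)R1 → (1, 0, 6/7)
  clear (2,1): R2 −= (4)R1 → (0, 0, 31/7)
pivot(2,2)=31/7: scale R2 → (0, 0, 1)
  clear (0,2): R0 −= (6/7)R2 → (1, 0, 0)
  clear (1,2): R1 −= (-4/21)R2 → (0, 1, 0)

pivot columns: 0, 1, 2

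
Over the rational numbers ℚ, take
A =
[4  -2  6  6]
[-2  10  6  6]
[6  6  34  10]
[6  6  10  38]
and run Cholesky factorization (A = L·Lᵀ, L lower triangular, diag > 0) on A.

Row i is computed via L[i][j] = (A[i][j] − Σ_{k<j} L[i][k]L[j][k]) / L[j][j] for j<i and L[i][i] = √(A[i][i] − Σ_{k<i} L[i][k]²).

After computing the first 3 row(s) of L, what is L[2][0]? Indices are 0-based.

Step 1: L[0][0] = √(4) = 2.
  L[1][0] = (-2) / L[0][0] = -1.
Step 2: L[1][1] = √(9) = 3.
  L[2][0] = (6) / L[0][0] = 3.
  L[2][1] = (9) / L[1][1] = 3.
Step 3: L[2][2] = √(16) = 4.

L[2][0] = 3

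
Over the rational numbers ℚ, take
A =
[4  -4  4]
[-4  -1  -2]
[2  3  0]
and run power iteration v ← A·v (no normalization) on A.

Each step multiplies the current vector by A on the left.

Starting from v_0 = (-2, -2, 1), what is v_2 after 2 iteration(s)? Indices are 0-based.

v_0 = (-2, -2, 1).
v_1 = A·v_0 = (4, 8, -10).
v_2 = A·v_1 = (-56, -4, 32).

v_2 = (-56, -4, 32)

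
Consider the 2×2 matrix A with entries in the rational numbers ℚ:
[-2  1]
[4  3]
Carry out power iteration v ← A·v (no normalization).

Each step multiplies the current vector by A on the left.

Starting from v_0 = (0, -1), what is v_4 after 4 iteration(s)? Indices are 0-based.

v_0 = (0, -1).
v_1 = A·v_0 = (-1, -3).
v_2 = A·v_1 = (-1, -13).
v_3 = A·v_2 = (-11, -43).
v_4 = A·v_3 = (-21, -173).

v_4 = (-21, -173)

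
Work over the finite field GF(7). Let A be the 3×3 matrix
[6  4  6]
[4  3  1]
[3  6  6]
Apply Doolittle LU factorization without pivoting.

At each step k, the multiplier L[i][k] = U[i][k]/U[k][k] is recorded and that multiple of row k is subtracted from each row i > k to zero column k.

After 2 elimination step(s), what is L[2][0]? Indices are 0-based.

L[2][0] = 4

Step 1: pivot at (0,0) is 6.
  row1 ← row1 − (3)·row0  ⇒  L[1][0]=3, U row1=(0, 5, 4)
  row2 ← row2 − (4)·row0  ⇒  L[2][0]=4, U row2=(0, 4, 3)
Step 2: pivot at (1,1) is 5.
  row2 ← row2 − (5)·row1  ⇒  L[2][1]=5, U row2=(0, 0, 4)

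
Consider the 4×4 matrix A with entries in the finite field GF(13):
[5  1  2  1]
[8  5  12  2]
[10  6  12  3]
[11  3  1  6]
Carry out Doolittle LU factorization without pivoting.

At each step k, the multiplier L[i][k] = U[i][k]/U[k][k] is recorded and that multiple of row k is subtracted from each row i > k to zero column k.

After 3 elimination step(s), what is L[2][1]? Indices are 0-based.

L[2][1] = 5

[col 0] pivot 5
  R1 -= 12*R0 → (0, 6, 1, 3)  (L[1][0] := 12)
  R2 -= 2*R0 → (0, 4, 8, 1)  (L[2][0] := 2)
  R3 -= 10*R0 → (0, 6, 7, 9)  (L[3][0] := 10)
[col 1] pivot 6
  R2 -= 5*R1 → (0, 0, 3, 12)  (L[2][1] := 5)
  R3 -= 1*R1 → (0, 0, 6, 6)  (L[3][1] := 1)
[col 2] pivot 3
  R3 -= 2*R2 → (0, 0, 0, 8)  (L[3][2] := 2)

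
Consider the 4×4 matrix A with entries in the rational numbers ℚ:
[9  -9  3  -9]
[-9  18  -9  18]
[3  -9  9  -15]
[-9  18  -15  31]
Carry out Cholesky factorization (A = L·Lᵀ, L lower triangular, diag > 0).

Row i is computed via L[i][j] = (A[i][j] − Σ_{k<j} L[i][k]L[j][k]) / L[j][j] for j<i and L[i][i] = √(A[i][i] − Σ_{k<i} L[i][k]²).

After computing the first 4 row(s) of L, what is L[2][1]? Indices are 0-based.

Step 1: L[0][0] = √(9) = 3.
  L[1][0] = (-9) / L[0][0] = -3.
Step 2: L[1][1] = √(9) = 3.
  L[2][0] = (3) / L[0][0] = 1.
  L[2][1] = (-6) / L[1][1] = -2.
Step 3: L[2][2] = √(4) = 2.
  L[3][0] = (-9) / L[0][0] = -3.
  L[3][1] = (9) / L[1][1] = 3.
  L[3][2] = (-6) / L[2][2] = -3.
Step 4: L[3][3] = √(4) = 2.

L[2][1] = -2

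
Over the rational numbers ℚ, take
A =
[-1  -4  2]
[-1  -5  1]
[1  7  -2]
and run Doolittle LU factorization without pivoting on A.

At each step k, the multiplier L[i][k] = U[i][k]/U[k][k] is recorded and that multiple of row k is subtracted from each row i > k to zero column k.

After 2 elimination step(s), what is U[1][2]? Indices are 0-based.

U[1][2] = -1

[col 0] pivot -1
  R1 -= 1*R0 → (0, -1, -1)  (L[1][0] := 1)
  R2 -= -1*R0 → (0, 3, 0)  (L[2][0] := -1)
[col 1] pivot -1
  R2 -= -3*R1 → (0, 0, -3)  (L[2][1] := -3)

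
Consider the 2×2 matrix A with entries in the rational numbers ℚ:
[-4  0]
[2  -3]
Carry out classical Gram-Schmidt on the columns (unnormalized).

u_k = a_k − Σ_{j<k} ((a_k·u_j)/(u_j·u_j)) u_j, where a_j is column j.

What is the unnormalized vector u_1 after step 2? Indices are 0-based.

Step 1: u_0 = a_0 = (-4, 2).
Step 2: u_1 = a_1 − (-3/10)·u_0 = (-6/5, -12/5).

u_1 = (-6/5, -12/5)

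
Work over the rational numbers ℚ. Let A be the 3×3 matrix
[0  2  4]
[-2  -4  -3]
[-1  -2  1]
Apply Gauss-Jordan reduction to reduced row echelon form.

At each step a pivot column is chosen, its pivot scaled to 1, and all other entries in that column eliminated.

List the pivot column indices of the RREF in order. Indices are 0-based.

pivot columns: 0, 1, 2

[1] R0 <-> R1
[1] R0 /= -2  ⇒  (1, 2, 3/2)
     R2 -= -1·R0  ⇒  (0, 0, 5/2)
[2] R1 /= 2  ⇒  (0, 1, 2)
     R0 -= 2·R1  ⇒  (1, 0, -5/2)
[3] R2 /= 5/2  ⇒  (0, 0, 1)
     R0 -= -5/2·R2  ⇒  (1, 0, 0)
     R1 -= 2·R2  ⇒  (0, 1, 0)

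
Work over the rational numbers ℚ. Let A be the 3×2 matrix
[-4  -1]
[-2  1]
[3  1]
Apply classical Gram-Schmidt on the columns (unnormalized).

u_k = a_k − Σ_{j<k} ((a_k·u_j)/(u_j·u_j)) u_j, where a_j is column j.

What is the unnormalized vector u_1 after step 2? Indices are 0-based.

u_1 = (-9/29, 39/29, 14/29)

Step 1: u_0 = a_0 = (-4, -2, 3).
Step 2: u_1 = a_1 − (5/29)·u_0 = (-9/29, 39/29, 14/29).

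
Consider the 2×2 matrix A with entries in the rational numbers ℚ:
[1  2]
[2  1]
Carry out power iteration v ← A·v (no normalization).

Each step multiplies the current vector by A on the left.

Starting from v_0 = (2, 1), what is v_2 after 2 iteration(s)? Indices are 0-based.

v_2 = (14, 13)

v_0 = (2, 1).
v_1 = A·v_0 = (4, 5).
v_2 = A·v_1 = (14, 13).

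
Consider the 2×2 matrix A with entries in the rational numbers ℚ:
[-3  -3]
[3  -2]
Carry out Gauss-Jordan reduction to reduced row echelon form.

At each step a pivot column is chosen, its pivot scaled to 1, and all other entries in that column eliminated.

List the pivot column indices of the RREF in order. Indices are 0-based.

pivot(0,0)=-3: scale R0 → (1, 1)
  clear (1,0): R1 −= (3)R0 → (0, -5)
pivot(1,1)=-5: scale R1 → (0, 1)
  clear (0,1): R0 −= (1)R1 → (1, 0)

pivot columns: 0, 1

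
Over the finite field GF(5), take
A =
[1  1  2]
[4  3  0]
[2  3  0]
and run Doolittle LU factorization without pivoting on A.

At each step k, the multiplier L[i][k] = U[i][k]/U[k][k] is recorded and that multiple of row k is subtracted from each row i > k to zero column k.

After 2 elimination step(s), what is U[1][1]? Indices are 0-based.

Step 1: pivot at (0,0) is 1.
  row1 ← row1 − (4)·row0  ⇒  L[1][0]=4, U row1=(0, 4, 2)
  row2 ← row2 − (2)·row0  ⇒  L[2][0]=2, U row2=(0, 1, 1)
Step 2: pivot at (1,1) is 4.
  row2 ← row2 − (4)·row1  ⇒  L[2][1]=4, U row2=(0, 0, 3)

U[1][1] = 4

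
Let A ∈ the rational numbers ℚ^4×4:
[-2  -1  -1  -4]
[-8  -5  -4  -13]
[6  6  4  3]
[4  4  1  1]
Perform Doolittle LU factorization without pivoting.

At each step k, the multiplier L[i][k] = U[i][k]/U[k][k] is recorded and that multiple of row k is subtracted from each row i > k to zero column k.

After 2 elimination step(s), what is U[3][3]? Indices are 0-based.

k=0: U[0][0]=-2
  eliminate (1,0): mult=4, new row 1: (0, -1, 0, 3); set L[1][0]=4
  eliminate (2,0): mult=-3, new row 2: (0, 3, 1, -9); set L[2][0]=-3
  eliminate (3,0): mult=-2, new row 3: (0, 2, -1, -7); set L[3][0]=-2
k=1: U[1][1]=-1
  eliminate (2,1): mult=-3, new row 2: (0, 0, 1, 0); set L[2][1]=-3
  eliminate (3,1): mult=-2, new row 3: (0, 0, -1, -1); set L[3][1]=-2

U[3][3] = -1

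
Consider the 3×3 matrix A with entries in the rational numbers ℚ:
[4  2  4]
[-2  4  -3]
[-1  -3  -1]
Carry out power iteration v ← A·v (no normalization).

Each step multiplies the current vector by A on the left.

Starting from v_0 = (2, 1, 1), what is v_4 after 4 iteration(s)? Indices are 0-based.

v_0 = (2, 1, 1).
v_1 = A·v_0 = (14, -3, -6).
v_2 = A·v_1 = (26, -22, 1).
v_3 = A·v_2 = (64, -143, 39).
v_4 = A·v_3 = (126, -817, 326).

v_4 = (126, -817, 326)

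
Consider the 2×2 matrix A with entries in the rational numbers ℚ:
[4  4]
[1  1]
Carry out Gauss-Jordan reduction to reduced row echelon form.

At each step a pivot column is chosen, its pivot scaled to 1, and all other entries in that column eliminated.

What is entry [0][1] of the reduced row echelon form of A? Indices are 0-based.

M[0][1] = 1

pivot(0,0)=4: scale R0 → (1, 1)
  clear (1,0): R1 −= (1)R0 → (0, 0)
col 1: no nonzero at/below row 1; advance.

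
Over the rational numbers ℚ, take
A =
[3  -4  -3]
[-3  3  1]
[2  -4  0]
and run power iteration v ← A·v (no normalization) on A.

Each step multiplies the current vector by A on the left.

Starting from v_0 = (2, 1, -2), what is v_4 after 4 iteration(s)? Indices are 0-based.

v_4 = (660, -935, 1212)

v_0 = (2, 1, -2).
v_1 = A·v_0 = (8, -5, 0).
v_2 = A·v_1 = (44, -39, 36).
v_3 = A·v_2 = (180, -213, 244).
v_4 = A·v_3 = (660, -935, 1212).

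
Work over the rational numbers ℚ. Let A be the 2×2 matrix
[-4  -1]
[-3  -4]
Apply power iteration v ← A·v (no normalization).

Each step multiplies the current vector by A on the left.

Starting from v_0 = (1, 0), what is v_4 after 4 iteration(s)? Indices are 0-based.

v_0 = (1, 0).
v_1 = A·v_0 = (-4, -3).
v_2 = A·v_1 = (19, 24).
v_3 = A·v_2 = (-100, -153).
v_4 = A·v_3 = (553, 912).

v_4 = (553, 912)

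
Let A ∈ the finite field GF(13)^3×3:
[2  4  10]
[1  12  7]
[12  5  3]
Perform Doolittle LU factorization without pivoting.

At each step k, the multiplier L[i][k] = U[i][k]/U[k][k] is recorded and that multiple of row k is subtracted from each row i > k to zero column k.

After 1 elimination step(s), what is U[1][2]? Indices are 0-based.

U[1][2] = 2

k=0: U[0][0]=2
  eliminate (1,0): mult=7, new row 1: (0, 10, 2); set L[1][0]=7
  eliminate (2,0): mult=6, new row 2: (0, 7, 8); set L[2][0]=6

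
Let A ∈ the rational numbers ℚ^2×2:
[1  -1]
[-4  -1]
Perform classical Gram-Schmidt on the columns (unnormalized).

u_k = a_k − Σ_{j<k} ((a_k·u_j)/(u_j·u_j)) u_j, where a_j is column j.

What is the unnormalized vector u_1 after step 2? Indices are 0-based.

u_1 = (-20/17, -5/17)

Step 1: u_0 = a_0 = (1, -4).
Step 2: u_1 = a_1 − (3/17)·u_0 = (-20/17, -5/17).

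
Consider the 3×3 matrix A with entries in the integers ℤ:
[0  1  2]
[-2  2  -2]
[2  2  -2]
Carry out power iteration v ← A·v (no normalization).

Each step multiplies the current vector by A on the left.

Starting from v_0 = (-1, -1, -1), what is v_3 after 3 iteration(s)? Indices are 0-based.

v_3 = (18, 28, 20)

v_0 = (-1, -1, -1).
v_1 = A·v_0 = (-3, 2, -2).
v_2 = A·v_1 = (-2, 14, 2).
v_3 = A·v_2 = (18, 28, 20).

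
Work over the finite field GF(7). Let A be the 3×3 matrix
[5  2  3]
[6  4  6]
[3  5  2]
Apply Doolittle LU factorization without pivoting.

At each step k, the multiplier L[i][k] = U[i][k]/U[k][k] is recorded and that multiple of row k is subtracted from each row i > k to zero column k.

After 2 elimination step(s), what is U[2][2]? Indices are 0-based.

U[2][2] = 5

k=0: U[0][0]=5
  eliminate (1,0): mult=4, new row 1: (0, 3, 1); set L[1][0]=4
  eliminate (2,0): mult=2, new row 2: (0, 1, 3); set L[2][0]=2
k=1: U[1][1]=3
  eliminate (2,1): mult=5, new row 2: (0, 0, 5); set L[2][1]=5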